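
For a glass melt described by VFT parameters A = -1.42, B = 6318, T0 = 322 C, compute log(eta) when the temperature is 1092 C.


VFT equation: log(eta) = A + B / (T - T0)
  T - T0 = 1092 - 322 = 770
  B / (T - T0) = 6318 / 770 = 8.205
  log(eta) = -1.42 + 8.205 = 6.785

6.785


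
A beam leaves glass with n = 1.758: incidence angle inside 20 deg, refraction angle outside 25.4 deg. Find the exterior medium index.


Apply Snell's law: n1 * sin(theta1) = n2 * sin(theta2)
  n2 = n1 * sin(theta1) / sin(theta2)
  sin(20) = 0.34202
  sin(25.4) = 0.428935
  n2 = 1.758 * 0.34202 / 0.428935 = 1.4018

1.4018


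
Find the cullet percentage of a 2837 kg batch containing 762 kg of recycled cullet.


Cullet ratio = (cullet mass / total batch mass) * 100
  Ratio = 762 / 2837 * 100 = 26.86%

26.86%


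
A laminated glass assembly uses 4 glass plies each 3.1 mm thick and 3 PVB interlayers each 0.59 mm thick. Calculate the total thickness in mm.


Total thickness = glass contribution + PVB contribution
  Glass: 4 * 3.1 = 12.4 mm
  PVB: 3 * 0.59 = 1.77 mm
  Total = 12.4 + 1.77 = 14.17 mm

14.17 mm


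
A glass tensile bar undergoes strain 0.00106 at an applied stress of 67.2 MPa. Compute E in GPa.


Young's modulus: E = stress / strain
  E = 67.2 MPa / 0.00106 = 63396.23 MPa
Convert to GPa: 63396.23 / 1000 = 63.4 GPa

63.4 GPa


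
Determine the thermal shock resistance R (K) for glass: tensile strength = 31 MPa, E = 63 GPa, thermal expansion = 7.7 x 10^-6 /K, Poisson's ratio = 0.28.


Thermal shock resistance: R = sigma * (1 - nu) / (E * alpha)
  Numerator = 31 * (1 - 0.28) = 22.32
  Denominator = 63 * 1000 * (7.7 x 10^-6) = 0.4851
  R = 22.32 / 0.4851 = 46.0 K

46.0 K


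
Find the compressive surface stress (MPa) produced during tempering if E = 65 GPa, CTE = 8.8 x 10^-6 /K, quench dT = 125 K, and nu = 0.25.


Tempering stress: sigma = E * alpha * dT / (1 - nu)
  E (MPa) = 65 * 1000 = 65000
  Numerator = 65000 * (8.8 x 10^-6) * 125 = 71.5
  Denominator = 1 - 0.25 = 0.75
  sigma = 71.5 / 0.75 = 95.3 MPa

95.3 MPa


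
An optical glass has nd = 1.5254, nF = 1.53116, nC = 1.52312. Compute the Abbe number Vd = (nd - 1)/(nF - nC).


Abbe number formula: Vd = (nd - 1) / (nF - nC)
  nd - 1 = 1.5254 - 1 = 0.5254
  nF - nC = 1.53116 - 1.52312 = 0.00804
  Vd = 0.5254 / 0.00804 = 65.35

65.35


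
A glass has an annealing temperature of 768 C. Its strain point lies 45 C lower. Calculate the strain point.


Strain point = annealing point - difference:
  T_strain = 768 - 45 = 723 C

723 C


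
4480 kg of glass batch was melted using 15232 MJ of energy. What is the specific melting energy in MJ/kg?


Rearrange E = m * s for s:
  s = E / m
  s = 15232 / 4480 = 3.4 MJ/kg

3.4 MJ/kg


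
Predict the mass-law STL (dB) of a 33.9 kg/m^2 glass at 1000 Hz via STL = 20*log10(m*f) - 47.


Mass law: STL = 20 * log10(m * f) - 47
  m * f = 33.9 * 1000 = 33900
  log10(33900) = 4.5302
  STL = 20 * 4.5302 - 47 = 90.604 - 47 = 43.6 dB

43.6 dB


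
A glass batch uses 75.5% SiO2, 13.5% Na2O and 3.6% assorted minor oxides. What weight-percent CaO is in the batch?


Pieces sum to 100%:
  CaO = 100 - (SiO2 + Na2O + others)
  CaO = 100 - (75.5 + 13.5 + 3.6) = 7.4%

7.4%


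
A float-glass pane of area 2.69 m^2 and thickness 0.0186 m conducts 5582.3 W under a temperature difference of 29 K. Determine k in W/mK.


Fourier's law rearranged: k = Q * t / (A * dT)
  Numerator = 5582.3 * 0.0186 = 103.83078
  Denominator = 2.69 * 29 = 78.01
  k = 103.83078 / 78.01 = 1.331 W/mK

1.331 W/mK


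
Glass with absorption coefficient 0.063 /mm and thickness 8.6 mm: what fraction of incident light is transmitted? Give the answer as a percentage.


Beer-Lambert law: T = exp(-alpha * thickness)
  exponent = -0.063 * 8.6 = -0.5418
  T = exp(-0.5418) = 0.5817
  Percentage = 0.5817 * 100 = 58.17%

58.17%


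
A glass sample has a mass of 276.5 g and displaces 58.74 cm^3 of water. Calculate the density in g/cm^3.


Use the definition of density:
  rho = mass / volume
  rho = 276.5 / 58.74 = 4.707 g/cm^3

4.707 g/cm^3


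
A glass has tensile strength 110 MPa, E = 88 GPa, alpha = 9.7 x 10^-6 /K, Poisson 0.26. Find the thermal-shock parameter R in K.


Thermal shock resistance: R = sigma * (1 - nu) / (E * alpha)
  Numerator = 110 * (1 - 0.26) = 81.4
  Denominator = 88 * 1000 * (9.7 x 10^-6) = 0.8536
  R = 81.4 / 0.8536 = 95.4 K

95.4 K


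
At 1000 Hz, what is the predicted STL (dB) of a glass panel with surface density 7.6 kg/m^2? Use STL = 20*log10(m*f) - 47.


Mass law: STL = 20 * log10(m * f) - 47
  m * f = 7.6 * 1000 = 7600
  log10(7600) = 3.88081
  STL = 20 * 3.88081 - 47 = 77.6162 - 47 = 30.6 dB

30.6 dB


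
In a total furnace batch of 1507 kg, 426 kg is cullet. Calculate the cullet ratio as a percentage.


Cullet ratio = (cullet mass / total batch mass) * 100
  Ratio = 426 / 1507 * 100 = 28.27%

28.27%


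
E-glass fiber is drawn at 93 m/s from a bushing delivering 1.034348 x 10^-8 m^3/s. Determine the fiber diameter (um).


Cross-sectional area from continuity:
  A = Q / v = 1.034348 x 10^-8 / 93 = 1.112202 x 10^-10 m^2
Diameter from circular cross-section:
  d = sqrt(4A / pi) * 10^6 (m -> um)
  d = sqrt(4 * 1.112202 x 10^-10 / pi) * 10^6 = 11.9 um

11.9 um


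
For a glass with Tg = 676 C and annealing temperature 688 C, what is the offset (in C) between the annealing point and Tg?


Offset = T_anneal - Tg:
  offset = 688 - 676 = 12 C

12 C


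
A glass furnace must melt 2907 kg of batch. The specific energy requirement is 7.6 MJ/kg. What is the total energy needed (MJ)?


Total energy = mass * specific energy
  E = 2907 * 7.6 = 22093.2 MJ

22093.2 MJ


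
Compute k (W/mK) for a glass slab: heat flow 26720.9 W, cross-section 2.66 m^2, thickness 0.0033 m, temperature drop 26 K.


Fourier's law rearranged: k = Q * t / (A * dT)
  Numerator = 26720.9 * 0.0033 = 88.17897
  Denominator = 2.66 * 26 = 69.16
  k = 88.17897 / 69.16 = 1.275 W/mK

1.275 W/mK


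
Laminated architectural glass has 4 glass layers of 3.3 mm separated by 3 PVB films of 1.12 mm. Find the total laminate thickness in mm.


Total thickness = glass contribution + PVB contribution
  Glass: 4 * 3.3 = 13.2 mm
  PVB: 3 * 1.12 = 3.36 mm
  Total = 13.2 + 3.36 = 16.56 mm

16.56 mm


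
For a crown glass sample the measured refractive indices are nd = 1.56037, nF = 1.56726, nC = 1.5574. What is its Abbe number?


Abbe number formula: Vd = (nd - 1) / (nF - nC)
  nd - 1 = 1.56037 - 1 = 0.56037
  nF - nC = 1.56726 - 1.5574 = 0.00986
  Vd = 0.56037 / 0.00986 = 56.83

56.83


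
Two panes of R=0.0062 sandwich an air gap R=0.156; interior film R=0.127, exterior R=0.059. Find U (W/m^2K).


Total thermal resistance (series):
  R_total = R_in + R_glass + R_air + R_glass + R_out
  R_total = 0.127 + 0.0062 + 0.156 + 0.0062 + 0.059 = 0.3544 m^2K/W
U-value = 1 / R_total = 1 / 0.3544 = 2.822 W/m^2K

2.822 W/m^2K


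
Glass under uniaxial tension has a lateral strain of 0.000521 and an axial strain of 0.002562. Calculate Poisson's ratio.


Poisson's ratio: nu = lateral strain / axial strain
  nu = 0.000521 / 0.002562 = 0.2034

0.2034


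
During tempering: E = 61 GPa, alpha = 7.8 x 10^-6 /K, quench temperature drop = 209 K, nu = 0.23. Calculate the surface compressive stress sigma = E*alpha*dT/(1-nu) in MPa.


Tempering stress: sigma = E * alpha * dT / (1 - nu)
  E (MPa) = 61 * 1000 = 61000
  Numerator = 61000 * (7.8 x 10^-6) * 209 = 99.4422
  Denominator = 1 - 0.23 = 0.77
  sigma = 99.4422 / 0.77 = 129.1 MPa

129.1 MPa


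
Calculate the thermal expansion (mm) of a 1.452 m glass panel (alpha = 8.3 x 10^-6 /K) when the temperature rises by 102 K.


Thermal expansion formula: dL = alpha * L0 * dT
  dL = (8.3 x 10^-6) * 1.452 * 102 = 0.00122926 m
Convert to mm: 0.00122926 * 1000 = 1.2293 mm

1.2293 mm


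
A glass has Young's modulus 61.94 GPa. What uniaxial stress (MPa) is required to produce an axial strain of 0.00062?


Rearrange E = sigma / epsilon:
  sigma = E * epsilon
  E (MPa) = 61.94 * 1000 = 61940
  sigma = 61940 * 0.00062 = 38.4 MPa

38.4 MPa


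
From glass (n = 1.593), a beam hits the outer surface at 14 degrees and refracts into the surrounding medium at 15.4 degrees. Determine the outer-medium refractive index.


Apply Snell's law: n1 * sin(theta1) = n2 * sin(theta2)
  n2 = n1 * sin(theta1) / sin(theta2)
  sin(14) = 0.241922
  sin(15.4) = 0.265556
  n2 = 1.593 * 0.241922 / 0.265556 = 1.4512

1.4512


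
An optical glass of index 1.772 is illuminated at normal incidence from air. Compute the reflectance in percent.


Fresnel reflectance at normal incidence:
  R = ((n - 1)/(n + 1))^2
  (n - 1)/(n + 1) = (1.772 - 1)/(1.772 + 1) = 0.278499
  R = 0.278499^2 = 0.0775617
  R(%) = 0.0775617 * 100 = 7.756%

7.756%


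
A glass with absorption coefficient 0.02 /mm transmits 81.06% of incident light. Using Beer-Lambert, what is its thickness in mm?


Rearrange T = exp(-alpha * thickness):
  thickness = -ln(T) / alpha
  T = 81.06/100 = 0.8106
  ln(T) = -0.20998
  -ln(T) = 0.20998
  thickness = 0.20998 / 0.02 = 10.5 mm

10.5 mm


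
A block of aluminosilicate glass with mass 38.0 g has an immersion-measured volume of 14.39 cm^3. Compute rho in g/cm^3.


Use the definition of density:
  rho = mass / volume
  rho = 38.0 / 14.39 = 2.641 g/cm^3

2.641 g/cm^3


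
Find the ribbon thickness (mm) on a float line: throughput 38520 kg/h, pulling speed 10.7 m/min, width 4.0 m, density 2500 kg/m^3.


Ribbon cross-section from mass balance:
  Volume rate = throughput / density = 38520 / 2500 = 15.408 m^3/h
  thickness = volume rate / (speed * 60 * width), i.e.
  thickness = throughput / (60 * speed * width * density) * 1000
  thickness = 38520 / (60 * 10.7 * 4.0 * 2500) * 1000 = 6.0 mm

6.0 mm


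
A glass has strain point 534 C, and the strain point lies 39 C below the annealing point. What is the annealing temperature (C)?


T_anneal = T_strain + gap:
  T_anneal = 534 + 39 = 573 C

573 C


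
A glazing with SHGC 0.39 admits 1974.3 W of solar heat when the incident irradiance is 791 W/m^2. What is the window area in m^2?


Rearrange Q = Area * SHGC * Irradiance:
  Area = Q / (SHGC * Irradiance)
  Area = 1974.3 / (0.39 * 791) = 6.4 m^2

6.4 m^2


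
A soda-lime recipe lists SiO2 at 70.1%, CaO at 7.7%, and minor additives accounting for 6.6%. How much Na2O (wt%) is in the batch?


Pieces sum to 100%:
  Na2O = 100 - (SiO2 + CaO + others)
  Na2O = 100 - (70.1 + 7.7 + 6.6) = 15.6%

15.6%


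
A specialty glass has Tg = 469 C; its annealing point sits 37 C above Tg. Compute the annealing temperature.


The annealing temperature is Tg plus the offset:
  T_anneal = 469 + 37 = 506 C

506 C


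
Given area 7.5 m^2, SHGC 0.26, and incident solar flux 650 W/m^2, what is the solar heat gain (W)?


Solar heat gain: Q = Area * SHGC * Irradiance
  Q = 7.5 * 0.26 * 650 = 1267.5 W

1267.5 W


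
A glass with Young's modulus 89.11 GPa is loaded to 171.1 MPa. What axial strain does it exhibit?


Rearrange E = sigma / epsilon:
  epsilon = sigma / E
  E (MPa) = 89.11 * 1000 = 89110
  epsilon = 171.1 / 89110 = 0.00192

0.00192


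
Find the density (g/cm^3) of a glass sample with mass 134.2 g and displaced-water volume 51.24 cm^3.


Use the definition of density:
  rho = mass / volume
  rho = 134.2 / 51.24 = 2.619 g/cm^3

2.619 g/cm^3


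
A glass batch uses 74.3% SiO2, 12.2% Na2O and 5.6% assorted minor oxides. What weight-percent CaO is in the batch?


Pieces sum to 100%:
  CaO = 100 - (SiO2 + Na2O + others)
  CaO = 100 - (74.3 + 12.2 + 5.6) = 7.9%

7.9%


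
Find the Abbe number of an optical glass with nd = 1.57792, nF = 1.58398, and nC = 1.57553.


Abbe number formula: Vd = (nd - 1) / (nF - nC)
  nd - 1 = 1.57792 - 1 = 0.57792
  nF - nC = 1.58398 - 1.57553 = 0.00845
  Vd = 0.57792 / 0.00845 = 68.39

68.39


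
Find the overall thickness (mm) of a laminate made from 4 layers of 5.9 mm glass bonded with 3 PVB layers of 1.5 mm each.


Total thickness = glass contribution + PVB contribution
  Glass: 4 * 5.9 = 23.6 mm
  PVB: 3 * 1.5 = 4.5 mm
  Total = 23.6 + 4.5 = 28.1 mm

28.1 mm


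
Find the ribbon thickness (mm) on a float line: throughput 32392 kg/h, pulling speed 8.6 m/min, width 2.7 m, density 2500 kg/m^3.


Ribbon cross-section from mass balance:
  Volume rate = throughput / density = 32392 / 2500 = 12.9568 m^3/h
  thickness = volume rate / (speed * 60 * width), i.e.
  thickness = throughput / (60 * speed * width * density) * 1000
  thickness = 32392 / (60 * 8.6 * 2.7 * 2500) * 1000 = 9.3 mm

9.3 mm


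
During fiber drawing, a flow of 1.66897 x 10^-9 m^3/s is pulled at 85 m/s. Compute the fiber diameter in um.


Cross-sectional area from continuity:
  A = Q / v = 1.66897 x 10^-9 / 85 = 1.963494 x 10^-11 m^2
Diameter from circular cross-section:
  d = sqrt(4A / pi) * 10^6 (m -> um)
  d = sqrt(4 * 1.963494 x 10^-11 / pi) * 10^6 = 5.0 um

5.0 um


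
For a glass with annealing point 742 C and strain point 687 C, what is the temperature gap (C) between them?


Gap = T_anneal - T_strain:
  gap = 742 - 687 = 55 C

55 C


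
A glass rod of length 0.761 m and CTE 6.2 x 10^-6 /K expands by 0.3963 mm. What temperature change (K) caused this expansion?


Rearrange dL = alpha * L0 * dT for dT:
  dT = dL / (alpha * L0)
  dL (m) = 0.3963 / 1000 = 0.0003963
  dT = 0.0003963 / ((6.2 x 10^-6) * 0.761) = 84.0 K

84.0 K


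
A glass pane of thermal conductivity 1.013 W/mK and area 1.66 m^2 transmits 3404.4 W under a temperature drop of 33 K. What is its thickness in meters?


Fourier's law: t = k * A * dT / Q
  t = 1.013 * 1.66 * 33 / 3404.4
  t = 55.49214 / 3404.4 = 0.0163 m

0.0163 m


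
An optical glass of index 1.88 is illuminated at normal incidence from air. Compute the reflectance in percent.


Fresnel reflectance at normal incidence:
  R = ((n - 1)/(n + 1))^2
  (n - 1)/(n + 1) = (1.88 - 1)/(1.88 + 1) = 0.305556
  R = 0.305556^2 = 0.0933645
  R(%) = 0.0933645 * 100 = 9.336%

9.336%


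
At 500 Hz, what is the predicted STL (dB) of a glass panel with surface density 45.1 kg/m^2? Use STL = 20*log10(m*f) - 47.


Mass law: STL = 20 * log10(m * f) - 47
  m * f = 45.1 * 500 = 22550
  log10(22550) = 4.35315
  STL = 20 * 4.35315 - 47 = 87.063 - 47 = 40.1 dB

40.1 dB


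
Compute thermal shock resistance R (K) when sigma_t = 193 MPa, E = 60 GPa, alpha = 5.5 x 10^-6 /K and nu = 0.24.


Thermal shock resistance: R = sigma * (1 - nu) / (E * alpha)
  Numerator = 193 * (1 - 0.24) = 146.68
  Denominator = 60 * 1000 * (5.5 x 10^-6) = 0.33
  R = 146.68 / 0.33 = 444.5 K

444.5 K


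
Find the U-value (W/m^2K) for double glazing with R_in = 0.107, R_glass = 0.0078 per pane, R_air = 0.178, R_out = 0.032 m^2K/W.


Total thermal resistance (series):
  R_total = R_in + R_glass + R_air + R_glass + R_out
  R_total = 0.107 + 0.0078 + 0.178 + 0.0078 + 0.032 = 0.3326 m^2K/W
U-value = 1 / R_total = 1 / 0.3326 = 3.007 W/m^2K

3.007 W/m^2K


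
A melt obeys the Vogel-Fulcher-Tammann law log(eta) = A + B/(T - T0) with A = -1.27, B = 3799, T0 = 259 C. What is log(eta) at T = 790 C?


VFT equation: log(eta) = A + B / (T - T0)
  T - T0 = 790 - 259 = 531
  B / (T - T0) = 3799 / 531 = 7.154
  log(eta) = -1.27 + 7.154 = 5.884

5.884


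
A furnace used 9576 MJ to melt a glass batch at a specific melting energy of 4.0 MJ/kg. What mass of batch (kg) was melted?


Rearrange E = m * s for m:
  m = E / s
  m = 9576 / 4.0 = 2394.0 kg

2394.0 kg


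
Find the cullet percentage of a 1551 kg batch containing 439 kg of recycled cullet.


Cullet ratio = (cullet mass / total batch mass) * 100
  Ratio = 439 / 1551 * 100 = 28.3%

28.3%


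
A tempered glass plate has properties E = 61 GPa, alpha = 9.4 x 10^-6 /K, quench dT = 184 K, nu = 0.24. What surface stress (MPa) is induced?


Tempering stress: sigma = E * alpha * dT / (1 - nu)
  E (MPa) = 61 * 1000 = 61000
  Numerator = 61000 * (9.4 x 10^-6) * 184 = 105.5056
  Denominator = 1 - 0.24 = 0.76
  sigma = 105.5056 / 0.76 = 138.8 MPa

138.8 MPa


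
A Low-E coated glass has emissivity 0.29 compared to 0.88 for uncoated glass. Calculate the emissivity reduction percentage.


Percentage reduction = (1 - coated/uncoated) * 100
  Ratio = 0.29 / 0.88 = 0.3295
  Reduction = (1 - 0.3295) * 100 = 67.0%

67.0%


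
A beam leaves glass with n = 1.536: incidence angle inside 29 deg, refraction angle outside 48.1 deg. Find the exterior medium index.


Apply Snell's law: n1 * sin(theta1) = n2 * sin(theta2)
  n2 = n1 * sin(theta1) / sin(theta2)
  sin(29) = 0.48481
  sin(48.1) = 0.744312
  n2 = 1.536 * 0.48481 / 0.744312 = 1.0005

1.0005


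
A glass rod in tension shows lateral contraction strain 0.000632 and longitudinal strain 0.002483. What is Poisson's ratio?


Poisson's ratio: nu = lateral strain / axial strain
  nu = 0.000632 / 0.002483 = 0.2545

0.2545


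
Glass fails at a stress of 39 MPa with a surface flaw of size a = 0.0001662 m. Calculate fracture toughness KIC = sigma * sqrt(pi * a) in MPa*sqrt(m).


Fracture toughness: KIC = sigma * sqrt(pi * a)
  pi * a = pi * 0.0001662 = 0.000522133
  sqrt(pi * a) = 0.02285
  KIC = 39 * 0.02285 = 0.891 MPa*sqrt(m)

0.891 MPa*sqrt(m)


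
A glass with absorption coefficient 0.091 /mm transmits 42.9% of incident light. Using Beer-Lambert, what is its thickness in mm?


Rearrange T = exp(-alpha * thickness):
  thickness = -ln(T) / alpha
  T = 42.9/100 = 0.429
  ln(T) = -0.8463
  -ln(T) = 0.8463
  thickness = 0.8463 / 0.091 = 9.3 mm

9.3 mm


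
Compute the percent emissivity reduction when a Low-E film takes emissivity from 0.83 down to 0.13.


Percentage reduction = (1 - coated/uncoated) * 100
  Ratio = 0.13 / 0.83 = 0.1566
  Reduction = (1 - 0.1566) * 100 = 84.3%

84.3%


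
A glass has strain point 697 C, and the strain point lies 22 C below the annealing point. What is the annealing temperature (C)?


T_anneal = T_strain + gap:
  T_anneal = 697 + 22 = 719 C

719 C


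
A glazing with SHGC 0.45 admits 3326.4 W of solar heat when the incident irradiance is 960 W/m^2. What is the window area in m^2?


Rearrange Q = Area * SHGC * Irradiance:
  Area = Q / (SHGC * Irradiance)
  Area = 3326.4 / (0.45 * 960) = 7.7 m^2

7.7 m^2


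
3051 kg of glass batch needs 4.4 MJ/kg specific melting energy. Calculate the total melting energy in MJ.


Total energy = mass * specific energy
  E = 3051 * 4.4 = 13424.4 MJ

13424.4 MJ


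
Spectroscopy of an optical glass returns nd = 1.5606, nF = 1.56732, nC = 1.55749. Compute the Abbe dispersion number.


Abbe number formula: Vd = (nd - 1) / (nF - nC)
  nd - 1 = 1.5606 - 1 = 0.5606
  nF - nC = 1.56732 - 1.55749 = 0.00983
  Vd = 0.5606 / 0.00983 = 57.03

57.03


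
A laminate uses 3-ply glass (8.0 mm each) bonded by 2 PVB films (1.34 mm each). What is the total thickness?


Total thickness = glass contribution + PVB contribution
  Glass: 3 * 8.0 = 24.0 mm
  PVB: 2 * 1.34 = 2.68 mm
  Total = 24.0 + 2.68 = 26.68 mm

26.68 mm


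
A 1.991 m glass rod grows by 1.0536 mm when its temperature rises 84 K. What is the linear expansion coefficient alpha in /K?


Rearrange dL = alpha * L0 * dT for alpha:
  alpha = dL / (L0 * dT)
  alpha = (1.0536 / 1000) / (1.991 * 84) = 0.0000063 /K = 6.3 x 10^-6 /K

6.3 x 10^-6 /K


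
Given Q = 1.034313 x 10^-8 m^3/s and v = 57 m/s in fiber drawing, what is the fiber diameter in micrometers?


Cross-sectional area from continuity:
  A = Q / v = 1.034313 x 10^-8 / 57 = 1.814584 x 10^-10 m^2
Diameter from circular cross-section:
  d = sqrt(4A / pi) * 10^6 (m -> um)
  d = sqrt(4 * 1.814584 x 10^-10 / pi) * 10^6 = 15.2 um

15.2 um


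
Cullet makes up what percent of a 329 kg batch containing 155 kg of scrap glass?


Cullet ratio = (cullet mass / total batch mass) * 100
  Ratio = 155 / 329 * 100 = 47.11%

47.11%


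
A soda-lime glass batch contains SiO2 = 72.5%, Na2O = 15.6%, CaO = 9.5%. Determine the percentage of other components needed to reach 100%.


Sum the three major oxides:
  SiO2 + Na2O + CaO = 72.5 + 15.6 + 9.5 = 97.6%
Subtract from 100%:
  Others = 100 - 97.6 = 2.4%

2.4%


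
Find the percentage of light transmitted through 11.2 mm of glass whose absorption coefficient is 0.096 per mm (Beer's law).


Beer-Lambert law: T = exp(-alpha * thickness)
  exponent = -0.096 * 11.2 = -1.0752
  T = exp(-1.0752) = 0.3412
  Percentage = 0.3412 * 100 = 34.12%

34.12%


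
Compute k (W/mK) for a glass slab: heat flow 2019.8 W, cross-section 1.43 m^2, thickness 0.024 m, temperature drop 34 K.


Fourier's law rearranged: k = Q * t / (A * dT)
  Numerator = 2019.8 * 0.024 = 48.4752
  Denominator = 1.43 * 34 = 48.62
  k = 48.4752 / 48.62 = 0.997 W/mK

0.997 W/mK


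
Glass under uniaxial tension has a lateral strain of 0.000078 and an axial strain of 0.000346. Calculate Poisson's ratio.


Poisson's ratio: nu = lateral strain / axial strain
  nu = 0.000078 / 0.000346 = 0.2254

0.2254


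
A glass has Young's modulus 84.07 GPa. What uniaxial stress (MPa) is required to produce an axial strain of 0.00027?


Rearrange E = sigma / epsilon:
  sigma = E * epsilon
  E (MPa) = 84.07 * 1000 = 84070
  sigma = 84070 * 0.00027 = 22.7 MPa

22.7 MPa


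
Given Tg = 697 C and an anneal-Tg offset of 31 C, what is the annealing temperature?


The annealing temperature is Tg plus the offset:
  T_anneal = 697 + 31 = 728 C

728 C


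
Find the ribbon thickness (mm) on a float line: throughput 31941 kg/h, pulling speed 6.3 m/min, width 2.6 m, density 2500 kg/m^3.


Ribbon cross-section from mass balance:
  Volume rate = throughput / density = 31941 / 2500 = 12.7764 m^3/h
  thickness = volume rate / (speed * 60 * width), i.e.
  thickness = throughput / (60 * speed * width * density) * 1000
  thickness = 31941 / (60 * 6.3 * 2.6 * 2500) * 1000 = 13.0 mm

13.0 mm


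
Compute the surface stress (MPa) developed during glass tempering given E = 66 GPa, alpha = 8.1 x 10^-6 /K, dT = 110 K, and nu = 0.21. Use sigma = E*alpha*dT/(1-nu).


Tempering stress: sigma = E * alpha * dT / (1 - nu)
  E (MPa) = 66 * 1000 = 66000
  Numerator = 66000 * (8.1 x 10^-6) * 110 = 58.806
  Denominator = 1 - 0.21 = 0.79
  sigma = 58.806 / 0.79 = 74.4 MPa

74.4 MPa


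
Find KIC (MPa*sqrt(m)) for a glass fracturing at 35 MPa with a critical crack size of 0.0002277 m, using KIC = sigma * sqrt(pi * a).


Fracture toughness: KIC = sigma * sqrt(pi * a)
  pi * a = pi * 0.0002277 = 0.000715341
  sqrt(pi * a) = 0.026746
  KIC = 35 * 0.026746 = 0.936 MPa*sqrt(m)

0.936 MPa*sqrt(m)


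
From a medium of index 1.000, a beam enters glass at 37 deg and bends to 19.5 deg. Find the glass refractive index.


Apply Snell's law: n1 * sin(theta1) = n2 * sin(theta2)
  n2 = n1 * sin(theta1) / sin(theta2)
  sin(37) = 0.601815
  sin(19.5) = 0.333807
  n2 = 1.000 * 0.601815 / 0.333807 = 1.8029

1.8029


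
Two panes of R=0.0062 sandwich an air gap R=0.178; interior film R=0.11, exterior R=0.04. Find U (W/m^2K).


Total thermal resistance (series):
  R_total = R_in + R_glass + R_air + R_glass + R_out
  R_total = 0.11 + 0.0062 + 0.178 + 0.0062 + 0.04 = 0.3404 m^2K/W
U-value = 1 / R_total = 1 / 0.3404 = 2.938 W/m^2K

2.938 W/m^2K


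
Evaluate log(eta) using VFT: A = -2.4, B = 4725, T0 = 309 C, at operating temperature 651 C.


VFT equation: log(eta) = A + B / (T - T0)
  T - T0 = 651 - 309 = 342
  B / (T - T0) = 4725 / 342 = 13.816
  log(eta) = -2.4 + 13.816 = 11.416

11.416


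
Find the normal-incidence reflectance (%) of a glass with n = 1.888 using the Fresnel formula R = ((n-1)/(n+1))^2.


Fresnel reflectance at normal incidence:
  R = ((n - 1)/(n + 1))^2
  (n - 1)/(n + 1) = (1.888 - 1)/(1.888 + 1) = 0.307479
  R = 0.307479^2 = 0.0945433
  R(%) = 0.0945433 * 100 = 9.454%

9.454%


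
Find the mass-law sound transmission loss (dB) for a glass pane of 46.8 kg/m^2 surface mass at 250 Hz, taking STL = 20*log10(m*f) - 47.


Mass law: STL = 20 * log10(m * f) - 47
  m * f = 46.8 * 250 = 11700
  log10(11700) = 4.06819
  STL = 20 * 4.06819 - 47 = 81.3638 - 47 = 34.4 dB

34.4 dB


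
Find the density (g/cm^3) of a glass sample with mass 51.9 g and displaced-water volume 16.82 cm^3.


Use the definition of density:
  rho = mass / volume
  rho = 51.9 / 16.82 = 3.086 g/cm^3

3.086 g/cm^3


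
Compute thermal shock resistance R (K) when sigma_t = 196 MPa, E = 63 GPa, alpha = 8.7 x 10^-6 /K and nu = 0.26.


Thermal shock resistance: R = sigma * (1 - nu) / (E * alpha)
  Numerator = 196 * (1 - 0.26) = 145.04
  Denominator = 63 * 1000 * (8.7 x 10^-6) = 0.5481
  R = 145.04 / 0.5481 = 264.6 K

264.6 K


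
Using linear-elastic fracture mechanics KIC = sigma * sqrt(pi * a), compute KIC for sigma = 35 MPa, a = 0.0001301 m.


Fracture toughness: KIC = sigma * sqrt(pi * a)
  pi * a = pi * 0.0001301 = 0.000408721
  sqrt(pi * a) = 0.020217
  KIC = 35 * 0.020217 = 0.708 MPa*sqrt(m)

0.708 MPa*sqrt(m)


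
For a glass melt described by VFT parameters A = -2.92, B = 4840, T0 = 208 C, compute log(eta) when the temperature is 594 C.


VFT equation: log(eta) = A + B / (T - T0)
  T - T0 = 594 - 208 = 386
  B / (T - T0) = 4840 / 386 = 12.539
  log(eta) = -2.92 + 12.539 = 9.619

9.619


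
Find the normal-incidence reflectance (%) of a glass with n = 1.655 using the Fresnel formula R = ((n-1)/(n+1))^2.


Fresnel reflectance at normal incidence:
  R = ((n - 1)/(n + 1))^2
  (n - 1)/(n + 1) = (1.655 - 1)/(1.655 + 1) = 0.246704
  R = 0.246704^2 = 0.0608629
  R(%) = 0.0608629 * 100 = 6.086%

6.086%


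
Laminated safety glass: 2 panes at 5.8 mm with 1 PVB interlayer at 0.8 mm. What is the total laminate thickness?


Total thickness = glass contribution + PVB contribution
  Glass: 2 * 5.8 = 11.6 mm
  PVB: 1 * 0.8 = 0.8 mm
  Total = 11.6 + 0.8 = 12.4 mm

12.4 mm


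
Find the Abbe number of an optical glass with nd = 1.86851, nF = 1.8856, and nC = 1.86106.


Abbe number formula: Vd = (nd - 1) / (nF - nC)
  nd - 1 = 1.86851 - 1 = 0.86851
  nF - nC = 1.8856 - 1.86106 = 0.02454
  Vd = 0.86851 / 0.02454 = 35.39

35.39


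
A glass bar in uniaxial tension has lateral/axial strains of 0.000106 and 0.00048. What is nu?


Poisson's ratio: nu = lateral strain / axial strain
  nu = 0.000106 / 0.00048 = 0.2208

0.2208


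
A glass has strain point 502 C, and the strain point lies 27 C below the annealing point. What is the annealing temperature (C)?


T_anneal = T_strain + gap:
  T_anneal = 502 + 27 = 529 C

529 C


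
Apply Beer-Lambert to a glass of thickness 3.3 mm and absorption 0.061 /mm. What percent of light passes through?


Beer-Lambert law: T = exp(-alpha * thickness)
  exponent = -0.061 * 3.3 = -0.2013
  T = exp(-0.2013) = 0.8177
  Percentage = 0.8177 * 100 = 81.77%

81.77%


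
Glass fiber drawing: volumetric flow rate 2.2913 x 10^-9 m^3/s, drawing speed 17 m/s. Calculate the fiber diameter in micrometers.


Cross-sectional area from continuity:
  A = Q / v = 2.2913 x 10^-9 / 17 = 1.347824 x 10^-10 m^2
Diameter from circular cross-section:
  d = sqrt(4A / pi) * 10^6 (m -> um)
  d = sqrt(4 * 1.347824 x 10^-10 / pi) * 10^6 = 13.1 um

13.1 um


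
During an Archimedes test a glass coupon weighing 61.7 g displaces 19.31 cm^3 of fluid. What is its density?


Use the definition of density:
  rho = mass / volume
  rho = 61.7 / 19.31 = 3.195 g/cm^3

3.195 g/cm^3


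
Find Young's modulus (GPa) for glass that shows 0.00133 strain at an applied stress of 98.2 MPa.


Young's modulus: E = stress / strain
  E = 98.2 MPa / 0.00133 = 73834.59 MPa
Convert to GPa: 73834.59 / 1000 = 73.83 GPa

73.83 GPa


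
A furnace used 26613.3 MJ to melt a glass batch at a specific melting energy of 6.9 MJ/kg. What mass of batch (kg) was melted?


Rearrange E = m * s for m:
  m = E / s
  m = 26613.3 / 6.9 = 3857.0 kg

3857.0 kg


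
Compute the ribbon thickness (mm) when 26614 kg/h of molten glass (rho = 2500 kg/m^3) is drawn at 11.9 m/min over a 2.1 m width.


Ribbon cross-section from mass balance:
  Volume rate = throughput / density = 26614 / 2500 = 10.6456 m^3/h
  thickness = volume rate / (speed * 60 * width), i.e.
  thickness = throughput / (60 * speed * width * density) * 1000
  thickness = 26614 / (60 * 11.9 * 2.1 * 2500) * 1000 = 7.1 mm

7.1 mm


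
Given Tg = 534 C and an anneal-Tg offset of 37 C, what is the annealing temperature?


The annealing temperature is Tg plus the offset:
  T_anneal = 534 + 37 = 571 C

571 C


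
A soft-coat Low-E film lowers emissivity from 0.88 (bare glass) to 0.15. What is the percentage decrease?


Percentage reduction = (1 - coated/uncoated) * 100
  Ratio = 0.15 / 0.88 = 0.1705
  Reduction = (1 - 0.1705) * 100 = 83.0%

83.0%


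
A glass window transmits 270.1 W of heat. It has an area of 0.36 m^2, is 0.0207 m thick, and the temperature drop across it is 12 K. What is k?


Fourier's law rearranged: k = Q * t / (A * dT)
  Numerator = 270.1 * 0.0207 = 5.59107
  Denominator = 0.36 * 12 = 4.32
  k = 5.59107 / 4.32 = 1.294 W/mK

1.294 W/mK


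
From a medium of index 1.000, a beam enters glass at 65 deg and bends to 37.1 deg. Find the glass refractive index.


Apply Snell's law: n1 * sin(theta1) = n2 * sin(theta2)
  n2 = n1 * sin(theta1) / sin(theta2)
  sin(65) = 0.906308
  sin(37.1) = 0.603208
  n2 = 1.000 * 0.906308 / 0.603208 = 1.5025

1.5025


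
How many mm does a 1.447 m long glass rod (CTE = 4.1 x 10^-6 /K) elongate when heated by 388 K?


Thermal expansion formula: dL = alpha * L0 * dT
  dL = (4.1 x 10^-6) * 1.447 * 388 = 0.00230189 m
Convert to mm: 0.00230189 * 1000 = 2.3019 mm

2.3019 mm


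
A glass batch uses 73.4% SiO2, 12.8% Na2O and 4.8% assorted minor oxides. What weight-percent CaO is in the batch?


Pieces sum to 100%:
  CaO = 100 - (SiO2 + Na2O + others)
  CaO = 100 - (73.4 + 12.8 + 4.8) = 9.0%

9.0%


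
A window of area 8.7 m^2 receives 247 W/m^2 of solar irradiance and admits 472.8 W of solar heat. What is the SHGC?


Rearrange Q = Area * SHGC * Irradiance:
  SHGC = Q / (Area * Irradiance)
  SHGC = 472.8 / (8.7 * 247) = 0.22

0.22


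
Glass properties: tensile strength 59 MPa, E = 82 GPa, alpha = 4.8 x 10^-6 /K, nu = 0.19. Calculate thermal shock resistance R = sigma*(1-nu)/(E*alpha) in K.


Thermal shock resistance: R = sigma * (1 - nu) / (E * alpha)
  Numerator = 59 * (1 - 0.19) = 47.79
  Denominator = 82 * 1000 * (4.8 x 10^-6) = 0.3936
  R = 47.79 / 0.3936 = 121.4 K

121.4 K


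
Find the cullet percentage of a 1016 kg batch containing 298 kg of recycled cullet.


Cullet ratio = (cullet mass / total batch mass) * 100
  Ratio = 298 / 1016 * 100 = 29.33%

29.33%


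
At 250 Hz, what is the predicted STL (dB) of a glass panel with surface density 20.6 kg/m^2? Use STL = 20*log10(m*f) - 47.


Mass law: STL = 20 * log10(m * f) - 47
  m * f = 20.6 * 250 = 5150
  log10(5150) = 3.71181
  STL = 20 * 3.71181 - 47 = 74.2362 - 47 = 27.2 dB

27.2 dB


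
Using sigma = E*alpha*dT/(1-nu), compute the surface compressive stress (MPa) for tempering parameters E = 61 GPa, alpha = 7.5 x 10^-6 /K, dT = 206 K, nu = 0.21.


Tempering stress: sigma = E * alpha * dT / (1 - nu)
  E (MPa) = 61 * 1000 = 61000
  Numerator = 61000 * (7.5 x 10^-6) * 206 = 94.245
  Denominator = 1 - 0.21 = 0.79
  sigma = 94.245 / 0.79 = 119.3 MPa

119.3 MPa


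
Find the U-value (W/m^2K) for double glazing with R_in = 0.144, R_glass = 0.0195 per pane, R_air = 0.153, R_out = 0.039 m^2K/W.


Total thermal resistance (series):
  R_total = R_in + R_glass + R_air + R_glass + R_out
  R_total = 0.144 + 0.0195 + 0.153 + 0.0195 + 0.039 = 0.375 m^2K/W
U-value = 1 / R_total = 1 / 0.375 = 2.667 W/m^2K

2.667 W/m^2K


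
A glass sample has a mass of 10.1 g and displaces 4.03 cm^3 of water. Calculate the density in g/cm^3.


Use the definition of density:
  rho = mass / volume
  rho = 10.1 / 4.03 = 2.506 g/cm^3

2.506 g/cm^3


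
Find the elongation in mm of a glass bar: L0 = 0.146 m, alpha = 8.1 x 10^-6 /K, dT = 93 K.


Thermal expansion formula: dL = alpha * L0 * dT
  dL = (8.1 x 10^-6) * 0.146 * 93 = 0.00010998 m
Convert to mm: 0.00010998 * 1000 = 0.11 mm

0.11 mm


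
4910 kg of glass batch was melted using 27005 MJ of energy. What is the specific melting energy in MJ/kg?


Rearrange E = m * s for s:
  s = E / m
  s = 27005 / 4910 = 5.5 MJ/kg

5.5 MJ/kg


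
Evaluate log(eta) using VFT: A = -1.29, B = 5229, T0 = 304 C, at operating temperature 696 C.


VFT equation: log(eta) = A + B / (T - T0)
  T - T0 = 696 - 304 = 392
  B / (T - T0) = 5229 / 392 = 13.339
  log(eta) = -1.29 + 13.339 = 12.049

12.049


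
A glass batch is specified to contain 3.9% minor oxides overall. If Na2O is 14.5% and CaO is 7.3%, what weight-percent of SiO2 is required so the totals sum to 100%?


Known pieces sum to 100%:
  SiO2 = 100 - (others + Na2O + CaO)
  SiO2 = 100 - (3.9 + 14.5 + 7.3) = 74.3%

74.3%


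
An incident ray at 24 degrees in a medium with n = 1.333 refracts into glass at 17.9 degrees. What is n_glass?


Apply Snell's law: n1 * sin(theta1) = n2 * sin(theta2)
  n2 = n1 * sin(theta1) / sin(theta2)
  sin(24) = 0.406737
  sin(17.9) = 0.307357
  n2 = 1.333 * 0.406737 / 0.307357 = 1.764

1.764


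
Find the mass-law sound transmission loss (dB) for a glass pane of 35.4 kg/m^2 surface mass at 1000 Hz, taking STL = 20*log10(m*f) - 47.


Mass law: STL = 20 * log10(m * f) - 47
  m * f = 35.4 * 1000 = 35400
  log10(35400) = 4.549
  STL = 20 * 4.549 - 47 = 90.98 - 47 = 44.0 dB

44.0 dB


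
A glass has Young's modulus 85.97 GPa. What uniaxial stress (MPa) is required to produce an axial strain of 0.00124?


Rearrange E = sigma / epsilon:
  sigma = E * epsilon
  E (MPa) = 85.97 * 1000 = 85970
  sigma = 85970 * 0.00124 = 106.6 MPa

106.6 MPa


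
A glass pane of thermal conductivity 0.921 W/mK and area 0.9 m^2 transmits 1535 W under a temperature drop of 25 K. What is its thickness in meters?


Fourier's law: t = k * A * dT / Q
  t = 0.921 * 0.9 * 25 / 1535
  t = 20.7225 / 1535 = 0.0135 m

0.0135 m


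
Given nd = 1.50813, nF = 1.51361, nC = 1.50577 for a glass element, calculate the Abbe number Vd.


Abbe number formula: Vd = (nd - 1) / (nF - nC)
  nd - 1 = 1.50813 - 1 = 0.50813
  nF - nC = 1.51361 - 1.50577 = 0.00784
  Vd = 0.50813 / 0.00784 = 64.81

64.81


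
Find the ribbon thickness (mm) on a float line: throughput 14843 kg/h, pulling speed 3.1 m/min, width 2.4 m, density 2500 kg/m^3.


Ribbon cross-section from mass balance:
  Volume rate = throughput / density = 14843 / 2500 = 5.9372 m^3/h
  thickness = volume rate / (speed * 60 * width), i.e.
  thickness = throughput / (60 * speed * width * density) * 1000
  thickness = 14843 / (60 * 3.1 * 2.4 * 2500) * 1000 = 13.3 mm

13.3 mm


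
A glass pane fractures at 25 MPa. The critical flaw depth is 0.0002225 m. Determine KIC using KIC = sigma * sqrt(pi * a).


Fracture toughness: KIC = sigma * sqrt(pi * a)
  pi * a = pi * 0.0002225 = 0.000699004
  sqrt(pi * a) = 0.026439
  KIC = 25 * 0.026439 = 0.661 MPa*sqrt(m)

0.661 MPa*sqrt(m)


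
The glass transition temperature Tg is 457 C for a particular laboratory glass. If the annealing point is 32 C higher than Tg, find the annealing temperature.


The annealing temperature is Tg plus the offset:
  T_anneal = 457 + 32 = 489 C

489 C


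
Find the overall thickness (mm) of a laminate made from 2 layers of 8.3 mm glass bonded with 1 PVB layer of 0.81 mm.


Total thickness = glass contribution + PVB contribution
  Glass: 2 * 8.3 = 16.6 mm
  PVB: 1 * 0.81 = 0.81 mm
  Total = 16.6 + 0.81 = 17.41 mm

17.41 mm


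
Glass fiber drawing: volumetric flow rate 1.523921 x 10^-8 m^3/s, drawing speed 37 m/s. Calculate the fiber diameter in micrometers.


Cross-sectional area from continuity:
  A = Q / v = 1.523921 x 10^-8 / 37 = 4.118705 x 10^-10 m^2
Diameter from circular cross-section:
  d = sqrt(4A / pi) * 10^6 (m -> um)
  d = sqrt(4 * 4.118705 x 10^-10 / pi) * 10^6 = 22.9 um

22.9 um


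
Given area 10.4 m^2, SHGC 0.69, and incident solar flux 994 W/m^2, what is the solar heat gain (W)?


Solar heat gain: Q = Area * SHGC * Irradiance
  Q = 10.4 * 0.69 * 994 = 7132.9 W

7132.9 W


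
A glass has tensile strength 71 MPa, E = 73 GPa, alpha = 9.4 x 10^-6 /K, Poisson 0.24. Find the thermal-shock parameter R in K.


Thermal shock resistance: R = sigma * (1 - nu) / (E * alpha)
  Numerator = 71 * (1 - 0.24) = 53.96
  Denominator = 73 * 1000 * (9.4 x 10^-6) = 0.6862
  R = 53.96 / 0.6862 = 78.6 K

78.6 K


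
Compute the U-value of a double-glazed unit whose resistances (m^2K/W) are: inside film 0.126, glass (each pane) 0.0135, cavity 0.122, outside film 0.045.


Total thermal resistance (series):
  R_total = R_in + R_glass + R_air + R_glass + R_out
  R_total = 0.126 + 0.0135 + 0.122 + 0.0135 + 0.045 = 0.32 m^2K/W
U-value = 1 / R_total = 1 / 0.32 = 3.125 W/m^2K

3.125 W/m^2K


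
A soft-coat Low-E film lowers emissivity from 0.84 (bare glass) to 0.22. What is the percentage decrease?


Percentage reduction = (1 - coated/uncoated) * 100
  Ratio = 0.22 / 0.84 = 0.2619
  Reduction = (1 - 0.2619) * 100 = 73.8%

73.8%


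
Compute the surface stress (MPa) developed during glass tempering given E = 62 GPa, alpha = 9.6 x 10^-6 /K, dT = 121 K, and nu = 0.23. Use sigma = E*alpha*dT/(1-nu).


Tempering stress: sigma = E * alpha * dT / (1 - nu)
  E (MPa) = 62 * 1000 = 62000
  Numerator = 62000 * (9.6 x 10^-6) * 121 = 72.0192
  Denominator = 1 - 0.23 = 0.77
  sigma = 72.0192 / 0.77 = 93.5 MPa

93.5 MPa


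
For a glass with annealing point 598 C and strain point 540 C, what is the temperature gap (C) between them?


Gap = T_anneal - T_strain:
  gap = 598 - 540 = 58 C

58 C


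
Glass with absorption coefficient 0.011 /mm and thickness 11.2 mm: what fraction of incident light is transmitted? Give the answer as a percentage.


Beer-Lambert law: T = exp(-alpha * thickness)
  exponent = -0.011 * 11.2 = -0.1232
  T = exp(-0.1232) = 0.8841
  Percentage = 0.8841 * 100 = 88.41%

88.41%


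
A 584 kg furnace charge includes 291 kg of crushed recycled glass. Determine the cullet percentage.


Cullet ratio = (cullet mass / total batch mass) * 100
  Ratio = 291 / 584 * 100 = 49.83%

49.83%


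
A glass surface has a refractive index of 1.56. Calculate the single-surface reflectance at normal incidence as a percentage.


Fresnel reflectance at normal incidence:
  R = ((n - 1)/(n + 1))^2
  (n - 1)/(n + 1) = (1.56 - 1)/(1.56 + 1) = 0.21875
  R = 0.21875^2 = 0.0478516
  R(%) = 0.0478516 * 100 = 4.785%

4.785%


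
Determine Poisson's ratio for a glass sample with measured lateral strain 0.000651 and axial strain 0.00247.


Poisson's ratio: nu = lateral strain / axial strain
  nu = 0.000651 / 0.00247 = 0.2636

0.2636


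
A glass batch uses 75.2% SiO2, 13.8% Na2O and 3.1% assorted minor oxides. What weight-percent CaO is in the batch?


Pieces sum to 100%:
  CaO = 100 - (SiO2 + Na2O + others)
  CaO = 100 - (75.2 + 13.8 + 3.1) = 7.9%

7.9%


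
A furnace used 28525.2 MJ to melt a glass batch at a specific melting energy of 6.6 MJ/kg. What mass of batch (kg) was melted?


Rearrange E = m * s for m:
  m = E / s
  m = 28525.2 / 6.6 = 4322.0 kg

4322.0 kg


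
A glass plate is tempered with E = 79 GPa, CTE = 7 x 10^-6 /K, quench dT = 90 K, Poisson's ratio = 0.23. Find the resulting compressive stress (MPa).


Tempering stress: sigma = E * alpha * dT / (1 - nu)
  E (MPa) = 79 * 1000 = 79000
  Numerator = 79000 * (7 x 10^-6) * 90 = 49.77
  Denominator = 1 - 0.23 = 0.77
  sigma = 49.77 / 0.77 = 64.6 MPa

64.6 MPa


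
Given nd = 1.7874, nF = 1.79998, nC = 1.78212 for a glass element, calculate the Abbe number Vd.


Abbe number formula: Vd = (nd - 1) / (nF - nC)
  nd - 1 = 1.7874 - 1 = 0.7874
  nF - nC = 1.79998 - 1.78212 = 0.01786
  Vd = 0.7874 / 0.01786 = 44.09

44.09
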